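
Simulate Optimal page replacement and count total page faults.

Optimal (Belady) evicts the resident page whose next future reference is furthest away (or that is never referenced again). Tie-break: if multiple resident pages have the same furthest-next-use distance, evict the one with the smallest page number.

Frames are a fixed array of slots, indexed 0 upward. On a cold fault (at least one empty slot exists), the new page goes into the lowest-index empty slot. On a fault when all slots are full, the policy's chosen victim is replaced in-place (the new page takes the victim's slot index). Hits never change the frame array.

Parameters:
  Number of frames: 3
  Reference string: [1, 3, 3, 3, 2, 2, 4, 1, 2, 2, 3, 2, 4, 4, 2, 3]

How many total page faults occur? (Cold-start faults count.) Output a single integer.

Answer: 5

Derivation:
Step 0: ref 1 → FAULT, frames=[1,-,-]
Step 1: ref 3 → FAULT, frames=[1,3,-]
Step 2: ref 3 → HIT, frames=[1,3,-]
Step 3: ref 3 → HIT, frames=[1,3,-]
Step 4: ref 2 → FAULT, frames=[1,3,2]
Step 5: ref 2 → HIT, frames=[1,3,2]
Step 6: ref 4 → FAULT (evict 3), frames=[1,4,2]
Step 7: ref 1 → HIT, frames=[1,4,2]
Step 8: ref 2 → HIT, frames=[1,4,2]
Step 9: ref 2 → HIT, frames=[1,4,2]
Step 10: ref 3 → FAULT (evict 1), frames=[3,4,2]
Step 11: ref 2 → HIT, frames=[3,4,2]
Step 12: ref 4 → HIT, frames=[3,4,2]
Step 13: ref 4 → HIT, frames=[3,4,2]
Step 14: ref 2 → HIT, frames=[3,4,2]
Step 15: ref 3 → HIT, frames=[3,4,2]
Total faults: 5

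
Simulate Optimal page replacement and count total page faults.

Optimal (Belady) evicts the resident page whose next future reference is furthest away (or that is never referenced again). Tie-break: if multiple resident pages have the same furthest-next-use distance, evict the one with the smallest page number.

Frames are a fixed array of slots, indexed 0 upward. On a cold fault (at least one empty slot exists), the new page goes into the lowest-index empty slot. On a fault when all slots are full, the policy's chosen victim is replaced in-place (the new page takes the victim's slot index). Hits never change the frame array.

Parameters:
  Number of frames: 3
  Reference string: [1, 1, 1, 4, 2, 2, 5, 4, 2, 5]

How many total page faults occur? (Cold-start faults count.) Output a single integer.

Answer: 4

Derivation:
Step 0: ref 1 → FAULT, frames=[1,-,-]
Step 1: ref 1 → HIT, frames=[1,-,-]
Step 2: ref 1 → HIT, frames=[1,-,-]
Step 3: ref 4 → FAULT, frames=[1,4,-]
Step 4: ref 2 → FAULT, frames=[1,4,2]
Step 5: ref 2 → HIT, frames=[1,4,2]
Step 6: ref 5 → FAULT (evict 1), frames=[5,4,2]
Step 7: ref 4 → HIT, frames=[5,4,2]
Step 8: ref 2 → HIT, frames=[5,4,2]
Step 9: ref 5 → HIT, frames=[5,4,2]
Total faults: 4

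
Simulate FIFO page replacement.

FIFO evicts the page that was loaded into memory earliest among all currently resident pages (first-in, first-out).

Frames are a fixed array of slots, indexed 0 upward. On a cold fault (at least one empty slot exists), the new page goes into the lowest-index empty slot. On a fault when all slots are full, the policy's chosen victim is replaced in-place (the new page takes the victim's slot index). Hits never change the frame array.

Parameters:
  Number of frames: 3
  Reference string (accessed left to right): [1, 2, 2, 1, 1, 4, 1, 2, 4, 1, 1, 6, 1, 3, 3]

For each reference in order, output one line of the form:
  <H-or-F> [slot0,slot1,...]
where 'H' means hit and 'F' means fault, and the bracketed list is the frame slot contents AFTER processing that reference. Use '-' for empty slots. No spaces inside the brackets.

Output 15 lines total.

F [1,-,-]
F [1,2,-]
H [1,2,-]
H [1,2,-]
H [1,2,-]
F [1,2,4]
H [1,2,4]
H [1,2,4]
H [1,2,4]
H [1,2,4]
H [1,2,4]
F [6,2,4]
F [6,1,4]
F [6,1,3]
H [6,1,3]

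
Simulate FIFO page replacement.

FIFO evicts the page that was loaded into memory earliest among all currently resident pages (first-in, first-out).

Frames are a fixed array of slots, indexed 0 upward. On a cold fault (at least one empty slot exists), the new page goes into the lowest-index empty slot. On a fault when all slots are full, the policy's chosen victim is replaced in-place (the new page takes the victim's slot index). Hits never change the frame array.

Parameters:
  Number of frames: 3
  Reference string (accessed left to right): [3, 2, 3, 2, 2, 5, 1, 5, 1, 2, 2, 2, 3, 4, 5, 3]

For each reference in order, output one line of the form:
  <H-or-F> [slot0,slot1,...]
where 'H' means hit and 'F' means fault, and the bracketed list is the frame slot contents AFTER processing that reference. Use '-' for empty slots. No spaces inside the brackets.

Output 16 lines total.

F [3,-,-]
F [3,2,-]
H [3,2,-]
H [3,2,-]
H [3,2,-]
F [3,2,5]
F [1,2,5]
H [1,2,5]
H [1,2,5]
H [1,2,5]
H [1,2,5]
H [1,2,5]
F [1,3,5]
F [1,3,4]
F [5,3,4]
H [5,3,4]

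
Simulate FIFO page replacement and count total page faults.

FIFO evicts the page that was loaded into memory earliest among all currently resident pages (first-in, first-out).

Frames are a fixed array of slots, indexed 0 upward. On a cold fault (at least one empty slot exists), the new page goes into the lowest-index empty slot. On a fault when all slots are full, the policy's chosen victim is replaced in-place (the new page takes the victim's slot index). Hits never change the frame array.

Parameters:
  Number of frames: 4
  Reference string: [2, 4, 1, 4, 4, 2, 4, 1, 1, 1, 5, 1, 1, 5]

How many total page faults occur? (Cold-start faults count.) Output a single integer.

Answer: 4

Derivation:
Step 0: ref 2 → FAULT, frames=[2,-,-,-]
Step 1: ref 4 → FAULT, frames=[2,4,-,-]
Step 2: ref 1 → FAULT, frames=[2,4,1,-]
Step 3: ref 4 → HIT, frames=[2,4,1,-]
Step 4: ref 4 → HIT, frames=[2,4,1,-]
Step 5: ref 2 → HIT, frames=[2,4,1,-]
Step 6: ref 4 → HIT, frames=[2,4,1,-]
Step 7: ref 1 → HIT, frames=[2,4,1,-]
Step 8: ref 1 → HIT, frames=[2,4,1,-]
Step 9: ref 1 → HIT, frames=[2,4,1,-]
Step 10: ref 5 → FAULT, frames=[2,4,1,5]
Step 11: ref 1 → HIT, frames=[2,4,1,5]
Step 12: ref 1 → HIT, frames=[2,4,1,5]
Step 13: ref 5 → HIT, frames=[2,4,1,5]
Total faults: 4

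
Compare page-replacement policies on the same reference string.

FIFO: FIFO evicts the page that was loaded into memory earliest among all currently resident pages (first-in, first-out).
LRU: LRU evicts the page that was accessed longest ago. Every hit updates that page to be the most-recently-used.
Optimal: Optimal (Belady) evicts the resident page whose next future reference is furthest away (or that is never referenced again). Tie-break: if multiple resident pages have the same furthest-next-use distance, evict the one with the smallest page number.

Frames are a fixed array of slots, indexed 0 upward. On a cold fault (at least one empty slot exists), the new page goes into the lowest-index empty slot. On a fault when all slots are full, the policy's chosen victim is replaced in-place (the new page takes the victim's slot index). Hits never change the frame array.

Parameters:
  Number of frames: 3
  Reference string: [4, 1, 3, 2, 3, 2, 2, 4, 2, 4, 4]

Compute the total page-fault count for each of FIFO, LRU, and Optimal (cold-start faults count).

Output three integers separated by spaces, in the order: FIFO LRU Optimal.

Answer: 5 5 4

Derivation:
--- FIFO ---
  step 0: ref 4 -> FAULT, frames=[4,-,-] (faults so far: 1)
  step 1: ref 1 -> FAULT, frames=[4,1,-] (faults so far: 2)
  step 2: ref 3 -> FAULT, frames=[4,1,3] (faults so far: 3)
  step 3: ref 2 -> FAULT, evict 4, frames=[2,1,3] (faults so far: 4)
  step 4: ref 3 -> HIT, frames=[2,1,3] (faults so far: 4)
  step 5: ref 2 -> HIT, frames=[2,1,3] (faults so far: 4)
  step 6: ref 2 -> HIT, frames=[2,1,3] (faults so far: 4)
  step 7: ref 4 -> FAULT, evict 1, frames=[2,4,3] (faults so far: 5)
  step 8: ref 2 -> HIT, frames=[2,4,3] (faults so far: 5)
  step 9: ref 4 -> HIT, frames=[2,4,3] (faults so far: 5)
  step 10: ref 4 -> HIT, frames=[2,4,3] (faults so far: 5)
  FIFO total faults: 5
--- LRU ---
  step 0: ref 4 -> FAULT, frames=[4,-,-] (faults so far: 1)
  step 1: ref 1 -> FAULT, frames=[4,1,-] (faults so far: 2)
  step 2: ref 3 -> FAULT, frames=[4,1,3] (faults so far: 3)
  step 3: ref 2 -> FAULT, evict 4, frames=[2,1,3] (faults so far: 4)
  step 4: ref 3 -> HIT, frames=[2,1,3] (faults so far: 4)
  step 5: ref 2 -> HIT, frames=[2,1,3] (faults so far: 4)
  step 6: ref 2 -> HIT, frames=[2,1,3] (faults so far: 4)
  step 7: ref 4 -> FAULT, evict 1, frames=[2,4,3] (faults so far: 5)
  step 8: ref 2 -> HIT, frames=[2,4,3] (faults so far: 5)
  step 9: ref 4 -> HIT, frames=[2,4,3] (faults so far: 5)
  step 10: ref 4 -> HIT, frames=[2,4,3] (faults so far: 5)
  LRU total faults: 5
--- Optimal ---
  step 0: ref 4 -> FAULT, frames=[4,-,-] (faults so far: 1)
  step 1: ref 1 -> FAULT, frames=[4,1,-] (faults so far: 2)
  step 2: ref 3 -> FAULT, frames=[4,1,3] (faults so far: 3)
  step 3: ref 2 -> FAULT, evict 1, frames=[4,2,3] (faults so far: 4)
  step 4: ref 3 -> HIT, frames=[4,2,3] (faults so far: 4)
  step 5: ref 2 -> HIT, frames=[4,2,3] (faults so far: 4)
  step 6: ref 2 -> HIT, frames=[4,2,3] (faults so far: 4)
  step 7: ref 4 -> HIT, frames=[4,2,3] (faults so far: 4)
  step 8: ref 2 -> HIT, frames=[4,2,3] (faults so far: 4)
  step 9: ref 4 -> HIT, frames=[4,2,3] (faults so far: 4)
  step 10: ref 4 -> HIT, frames=[4,2,3] (faults so far: 4)
  Optimal total faults: 4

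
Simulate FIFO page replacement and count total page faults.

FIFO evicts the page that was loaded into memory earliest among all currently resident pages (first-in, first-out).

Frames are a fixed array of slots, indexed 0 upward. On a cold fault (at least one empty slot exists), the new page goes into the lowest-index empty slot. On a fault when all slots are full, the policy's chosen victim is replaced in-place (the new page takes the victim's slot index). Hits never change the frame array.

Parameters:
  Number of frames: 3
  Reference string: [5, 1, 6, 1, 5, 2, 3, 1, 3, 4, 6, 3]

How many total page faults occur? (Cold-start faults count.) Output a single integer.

Step 0: ref 5 → FAULT, frames=[5,-,-]
Step 1: ref 1 → FAULT, frames=[5,1,-]
Step 2: ref 6 → FAULT, frames=[5,1,6]
Step 3: ref 1 → HIT, frames=[5,1,6]
Step 4: ref 5 → HIT, frames=[5,1,6]
Step 5: ref 2 → FAULT (evict 5), frames=[2,1,6]
Step 6: ref 3 → FAULT (evict 1), frames=[2,3,6]
Step 7: ref 1 → FAULT (evict 6), frames=[2,3,1]
Step 8: ref 3 → HIT, frames=[2,3,1]
Step 9: ref 4 → FAULT (evict 2), frames=[4,3,1]
Step 10: ref 6 → FAULT (evict 3), frames=[4,6,1]
Step 11: ref 3 → FAULT (evict 1), frames=[4,6,3]
Total faults: 9

Answer: 9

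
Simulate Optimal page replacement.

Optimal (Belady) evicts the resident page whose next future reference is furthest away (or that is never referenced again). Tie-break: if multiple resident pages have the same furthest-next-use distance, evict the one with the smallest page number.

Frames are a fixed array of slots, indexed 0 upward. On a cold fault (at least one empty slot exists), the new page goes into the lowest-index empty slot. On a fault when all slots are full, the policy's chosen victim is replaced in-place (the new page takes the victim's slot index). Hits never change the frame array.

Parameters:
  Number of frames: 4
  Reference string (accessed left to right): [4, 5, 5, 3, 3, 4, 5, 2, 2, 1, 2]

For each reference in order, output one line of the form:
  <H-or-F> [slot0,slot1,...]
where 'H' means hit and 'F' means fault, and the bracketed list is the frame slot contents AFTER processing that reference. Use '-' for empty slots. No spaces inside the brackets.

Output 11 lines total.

F [4,-,-,-]
F [4,5,-,-]
H [4,5,-,-]
F [4,5,3,-]
H [4,5,3,-]
H [4,5,3,-]
H [4,5,3,-]
F [4,5,3,2]
H [4,5,3,2]
F [4,5,1,2]
H [4,5,1,2]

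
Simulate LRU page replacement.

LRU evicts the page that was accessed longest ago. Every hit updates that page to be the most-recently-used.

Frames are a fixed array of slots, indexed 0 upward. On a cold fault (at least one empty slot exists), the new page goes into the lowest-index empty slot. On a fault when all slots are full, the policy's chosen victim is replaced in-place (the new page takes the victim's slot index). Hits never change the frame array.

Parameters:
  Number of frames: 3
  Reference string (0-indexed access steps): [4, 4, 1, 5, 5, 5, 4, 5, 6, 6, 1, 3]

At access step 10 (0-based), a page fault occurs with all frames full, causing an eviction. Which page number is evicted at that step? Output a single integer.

Answer: 4

Derivation:
Step 0: ref 4 -> FAULT, frames=[4,-,-]
Step 1: ref 4 -> HIT, frames=[4,-,-]
Step 2: ref 1 -> FAULT, frames=[4,1,-]
Step 3: ref 5 -> FAULT, frames=[4,1,5]
Step 4: ref 5 -> HIT, frames=[4,1,5]
Step 5: ref 5 -> HIT, frames=[4,1,5]
Step 6: ref 4 -> HIT, frames=[4,1,5]
Step 7: ref 5 -> HIT, frames=[4,1,5]
Step 8: ref 6 -> FAULT, evict 1, frames=[4,6,5]
Step 9: ref 6 -> HIT, frames=[4,6,5]
Step 10: ref 1 -> FAULT, evict 4, frames=[1,6,5]
At step 10: evicted page 4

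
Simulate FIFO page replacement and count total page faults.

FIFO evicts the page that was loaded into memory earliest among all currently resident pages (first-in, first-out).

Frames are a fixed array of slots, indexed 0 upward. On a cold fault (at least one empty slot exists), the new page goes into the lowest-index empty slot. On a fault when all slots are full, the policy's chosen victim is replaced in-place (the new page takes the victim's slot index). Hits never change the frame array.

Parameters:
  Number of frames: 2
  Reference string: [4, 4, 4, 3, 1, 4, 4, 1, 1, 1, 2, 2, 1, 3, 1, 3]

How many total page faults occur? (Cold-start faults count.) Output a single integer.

Step 0: ref 4 → FAULT, frames=[4,-]
Step 1: ref 4 → HIT, frames=[4,-]
Step 2: ref 4 → HIT, frames=[4,-]
Step 3: ref 3 → FAULT, frames=[4,3]
Step 4: ref 1 → FAULT (evict 4), frames=[1,3]
Step 5: ref 4 → FAULT (evict 3), frames=[1,4]
Step 6: ref 4 → HIT, frames=[1,4]
Step 7: ref 1 → HIT, frames=[1,4]
Step 8: ref 1 → HIT, frames=[1,4]
Step 9: ref 1 → HIT, frames=[1,4]
Step 10: ref 2 → FAULT (evict 1), frames=[2,4]
Step 11: ref 2 → HIT, frames=[2,4]
Step 12: ref 1 → FAULT (evict 4), frames=[2,1]
Step 13: ref 3 → FAULT (evict 2), frames=[3,1]
Step 14: ref 1 → HIT, frames=[3,1]
Step 15: ref 3 → HIT, frames=[3,1]
Total faults: 7

Answer: 7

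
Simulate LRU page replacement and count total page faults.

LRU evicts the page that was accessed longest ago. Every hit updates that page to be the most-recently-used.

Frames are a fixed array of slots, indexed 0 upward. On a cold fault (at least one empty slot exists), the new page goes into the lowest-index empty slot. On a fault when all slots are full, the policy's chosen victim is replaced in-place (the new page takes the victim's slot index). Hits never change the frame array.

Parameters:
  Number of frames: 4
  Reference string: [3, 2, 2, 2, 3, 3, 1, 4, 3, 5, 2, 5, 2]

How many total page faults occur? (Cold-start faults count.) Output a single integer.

Answer: 6

Derivation:
Step 0: ref 3 → FAULT, frames=[3,-,-,-]
Step 1: ref 2 → FAULT, frames=[3,2,-,-]
Step 2: ref 2 → HIT, frames=[3,2,-,-]
Step 3: ref 2 → HIT, frames=[3,2,-,-]
Step 4: ref 3 → HIT, frames=[3,2,-,-]
Step 5: ref 3 → HIT, frames=[3,2,-,-]
Step 6: ref 1 → FAULT, frames=[3,2,1,-]
Step 7: ref 4 → FAULT, frames=[3,2,1,4]
Step 8: ref 3 → HIT, frames=[3,2,1,4]
Step 9: ref 5 → FAULT (evict 2), frames=[3,5,1,4]
Step 10: ref 2 → FAULT (evict 1), frames=[3,5,2,4]
Step 11: ref 5 → HIT, frames=[3,5,2,4]
Step 12: ref 2 → HIT, frames=[3,5,2,4]
Total faults: 6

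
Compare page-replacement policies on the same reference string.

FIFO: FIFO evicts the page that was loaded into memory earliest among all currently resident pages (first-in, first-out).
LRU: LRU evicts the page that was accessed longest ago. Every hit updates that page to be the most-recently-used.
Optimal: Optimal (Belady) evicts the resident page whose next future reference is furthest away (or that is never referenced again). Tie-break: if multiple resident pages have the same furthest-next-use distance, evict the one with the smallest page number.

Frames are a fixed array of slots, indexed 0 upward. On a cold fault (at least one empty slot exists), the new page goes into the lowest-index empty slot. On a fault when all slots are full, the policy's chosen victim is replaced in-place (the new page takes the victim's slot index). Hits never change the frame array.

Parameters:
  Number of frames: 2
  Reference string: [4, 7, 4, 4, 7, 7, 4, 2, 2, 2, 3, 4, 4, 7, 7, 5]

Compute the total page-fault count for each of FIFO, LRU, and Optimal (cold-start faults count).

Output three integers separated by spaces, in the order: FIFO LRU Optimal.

--- FIFO ---
  step 0: ref 4 -> FAULT, frames=[4,-] (faults so far: 1)
  step 1: ref 7 -> FAULT, frames=[4,7] (faults so far: 2)
  step 2: ref 4 -> HIT, frames=[4,7] (faults so far: 2)
  step 3: ref 4 -> HIT, frames=[4,7] (faults so far: 2)
  step 4: ref 7 -> HIT, frames=[4,7] (faults so far: 2)
  step 5: ref 7 -> HIT, frames=[4,7] (faults so far: 2)
  step 6: ref 4 -> HIT, frames=[4,7] (faults so far: 2)
  step 7: ref 2 -> FAULT, evict 4, frames=[2,7] (faults so far: 3)
  step 8: ref 2 -> HIT, frames=[2,7] (faults so far: 3)
  step 9: ref 2 -> HIT, frames=[2,7] (faults so far: 3)
  step 10: ref 3 -> FAULT, evict 7, frames=[2,3] (faults so far: 4)
  step 11: ref 4 -> FAULT, evict 2, frames=[4,3] (faults so far: 5)
  step 12: ref 4 -> HIT, frames=[4,3] (faults so far: 5)
  step 13: ref 7 -> FAULT, evict 3, frames=[4,7] (faults so far: 6)
  step 14: ref 7 -> HIT, frames=[4,7] (faults so far: 6)
  step 15: ref 5 -> FAULT, evict 4, frames=[5,7] (faults so far: 7)
  FIFO total faults: 7
--- LRU ---
  step 0: ref 4 -> FAULT, frames=[4,-] (faults so far: 1)
  step 1: ref 7 -> FAULT, frames=[4,7] (faults so far: 2)
  step 2: ref 4 -> HIT, frames=[4,7] (faults so far: 2)
  step 3: ref 4 -> HIT, frames=[4,7] (faults so far: 2)
  step 4: ref 7 -> HIT, frames=[4,7] (faults so far: 2)
  step 5: ref 7 -> HIT, frames=[4,7] (faults so far: 2)
  step 6: ref 4 -> HIT, frames=[4,7] (faults so far: 2)
  step 7: ref 2 -> FAULT, evict 7, frames=[4,2] (faults so far: 3)
  step 8: ref 2 -> HIT, frames=[4,2] (faults so far: 3)
  step 9: ref 2 -> HIT, frames=[4,2] (faults so far: 3)
  step 10: ref 3 -> FAULT, evict 4, frames=[3,2] (faults so far: 4)
  step 11: ref 4 -> FAULT, evict 2, frames=[3,4] (faults so far: 5)
  step 12: ref 4 -> HIT, frames=[3,4] (faults so far: 5)
  step 13: ref 7 -> FAULT, evict 3, frames=[7,4] (faults so far: 6)
  step 14: ref 7 -> HIT, frames=[7,4] (faults so far: 6)
  step 15: ref 5 -> FAULT, evict 4, frames=[7,5] (faults so far: 7)
  LRU total faults: 7
--- Optimal ---
  step 0: ref 4 -> FAULT, frames=[4,-] (faults so far: 1)
  step 1: ref 7 -> FAULT, frames=[4,7] (faults so far: 2)
  step 2: ref 4 -> HIT, frames=[4,7] (faults so far: 2)
  step 3: ref 4 -> HIT, frames=[4,7] (faults so far: 2)
  step 4: ref 7 -> HIT, frames=[4,7] (faults so far: 2)
  step 5: ref 7 -> HIT, frames=[4,7] (faults so far: 2)
  step 6: ref 4 -> HIT, frames=[4,7] (faults so far: 2)
  step 7: ref 2 -> FAULT, evict 7, frames=[4,2] (faults so far: 3)
  step 8: ref 2 -> HIT, frames=[4,2] (faults so far: 3)
  step 9: ref 2 -> HIT, frames=[4,2] (faults so far: 3)
  step 10: ref 3 -> FAULT, evict 2, frames=[4,3] (faults so far: 4)
  step 11: ref 4 -> HIT, frames=[4,3] (faults so far: 4)
  step 12: ref 4 -> HIT, frames=[4,3] (faults so far: 4)
  step 13: ref 7 -> FAULT, evict 3, frames=[4,7] (faults so far: 5)
  step 14: ref 7 -> HIT, frames=[4,7] (faults so far: 5)
  step 15: ref 5 -> FAULT, evict 4, frames=[5,7] (faults so far: 6)
  Optimal total faults: 6

Answer: 7 7 6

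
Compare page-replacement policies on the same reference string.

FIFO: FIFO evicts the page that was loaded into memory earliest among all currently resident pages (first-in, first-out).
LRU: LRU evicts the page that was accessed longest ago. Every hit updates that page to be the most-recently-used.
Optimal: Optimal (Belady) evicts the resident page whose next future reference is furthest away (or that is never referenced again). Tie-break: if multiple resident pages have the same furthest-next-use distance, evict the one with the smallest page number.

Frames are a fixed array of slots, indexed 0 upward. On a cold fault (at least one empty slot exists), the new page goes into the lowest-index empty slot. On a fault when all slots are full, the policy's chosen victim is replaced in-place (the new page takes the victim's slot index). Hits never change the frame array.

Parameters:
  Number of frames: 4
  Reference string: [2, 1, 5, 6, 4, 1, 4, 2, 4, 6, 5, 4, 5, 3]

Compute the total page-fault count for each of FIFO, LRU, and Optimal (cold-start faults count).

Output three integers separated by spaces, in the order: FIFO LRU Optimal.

--- FIFO ---
  step 0: ref 2 -> FAULT, frames=[2,-,-,-] (faults so far: 1)
  step 1: ref 1 -> FAULT, frames=[2,1,-,-] (faults so far: 2)
  step 2: ref 5 -> FAULT, frames=[2,1,5,-] (faults so far: 3)
  step 3: ref 6 -> FAULT, frames=[2,1,5,6] (faults so far: 4)
  step 4: ref 4 -> FAULT, evict 2, frames=[4,1,5,6] (faults so far: 5)
  step 5: ref 1 -> HIT, frames=[4,1,5,6] (faults so far: 5)
  step 6: ref 4 -> HIT, frames=[4,1,5,6] (faults so far: 5)
  step 7: ref 2 -> FAULT, evict 1, frames=[4,2,5,6] (faults so far: 6)
  step 8: ref 4 -> HIT, frames=[4,2,5,6] (faults so far: 6)
  step 9: ref 6 -> HIT, frames=[4,2,5,6] (faults so far: 6)
  step 10: ref 5 -> HIT, frames=[4,2,5,6] (faults so far: 6)
  step 11: ref 4 -> HIT, frames=[4,2,5,6] (faults so far: 6)
  step 12: ref 5 -> HIT, frames=[4,2,5,6] (faults so far: 6)
  step 13: ref 3 -> FAULT, evict 5, frames=[4,2,3,6] (faults so far: 7)
  FIFO total faults: 7
--- LRU ---
  step 0: ref 2 -> FAULT, frames=[2,-,-,-] (faults so far: 1)
  step 1: ref 1 -> FAULT, frames=[2,1,-,-] (faults so far: 2)
  step 2: ref 5 -> FAULT, frames=[2,1,5,-] (faults so far: 3)
  step 3: ref 6 -> FAULT, frames=[2,1,5,6] (faults so far: 4)
  step 4: ref 4 -> FAULT, evict 2, frames=[4,1,5,6] (faults so far: 5)
  step 5: ref 1 -> HIT, frames=[4,1,5,6] (faults so far: 5)
  step 6: ref 4 -> HIT, frames=[4,1,5,6] (faults so far: 5)
  step 7: ref 2 -> FAULT, evict 5, frames=[4,1,2,6] (faults so far: 6)
  step 8: ref 4 -> HIT, frames=[4,1,2,6] (faults so far: 6)
  step 9: ref 6 -> HIT, frames=[4,1,2,6] (faults so far: 6)
  step 10: ref 5 -> FAULT, evict 1, frames=[4,5,2,6] (faults so far: 7)
  step 11: ref 4 -> HIT, frames=[4,5,2,6] (faults so far: 7)
  step 12: ref 5 -> HIT, frames=[4,5,2,6] (faults so far: 7)
  step 13: ref 3 -> FAULT, evict 2, frames=[4,5,3,6] (faults so far: 8)
  LRU total faults: 8
--- Optimal ---
  step 0: ref 2 -> FAULT, frames=[2,-,-,-] (faults so far: 1)
  step 1: ref 1 -> FAULT, frames=[2,1,-,-] (faults so far: 2)
  step 2: ref 5 -> FAULT, frames=[2,1,5,-] (faults so far: 3)
  step 3: ref 6 -> FAULT, frames=[2,1,5,6] (faults so far: 4)
  step 4: ref 4 -> FAULT, evict 5, frames=[2,1,4,6] (faults so far: 5)
  step 5: ref 1 -> HIT, frames=[2,1,4,6] (faults so far: 5)
  step 6: ref 4 -> HIT, frames=[2,1,4,6] (faults so far: 5)
  step 7: ref 2 -> HIT, frames=[2,1,4,6] (faults so far: 5)
  step 8: ref 4 -> HIT, frames=[2,1,4,6] (faults so far: 5)
  step 9: ref 6 -> HIT, frames=[2,1,4,6] (faults so far: 5)
  step 10: ref 5 -> FAULT, evict 1, frames=[2,5,4,6] (faults so far: 6)
  step 11: ref 4 -> HIT, frames=[2,5,4,6] (faults so far: 6)
  step 12: ref 5 -> HIT, frames=[2,5,4,6] (faults so far: 6)
  step 13: ref 3 -> FAULT, evict 2, frames=[3,5,4,6] (faults so far: 7)
  Optimal total faults: 7

Answer: 7 8 7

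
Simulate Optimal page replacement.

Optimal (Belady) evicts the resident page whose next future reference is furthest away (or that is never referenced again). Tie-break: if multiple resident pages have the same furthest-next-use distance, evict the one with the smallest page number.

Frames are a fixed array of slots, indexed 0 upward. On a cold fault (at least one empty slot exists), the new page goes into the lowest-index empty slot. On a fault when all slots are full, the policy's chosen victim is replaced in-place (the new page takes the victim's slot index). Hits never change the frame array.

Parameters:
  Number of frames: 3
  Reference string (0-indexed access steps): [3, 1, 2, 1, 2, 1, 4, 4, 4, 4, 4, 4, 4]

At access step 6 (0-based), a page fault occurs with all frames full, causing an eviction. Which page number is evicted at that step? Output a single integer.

Step 0: ref 3 -> FAULT, frames=[3,-,-]
Step 1: ref 1 -> FAULT, frames=[3,1,-]
Step 2: ref 2 -> FAULT, frames=[3,1,2]
Step 3: ref 1 -> HIT, frames=[3,1,2]
Step 4: ref 2 -> HIT, frames=[3,1,2]
Step 5: ref 1 -> HIT, frames=[3,1,2]
Step 6: ref 4 -> FAULT, evict 1, frames=[3,4,2]
At step 6: evicted page 1

Answer: 1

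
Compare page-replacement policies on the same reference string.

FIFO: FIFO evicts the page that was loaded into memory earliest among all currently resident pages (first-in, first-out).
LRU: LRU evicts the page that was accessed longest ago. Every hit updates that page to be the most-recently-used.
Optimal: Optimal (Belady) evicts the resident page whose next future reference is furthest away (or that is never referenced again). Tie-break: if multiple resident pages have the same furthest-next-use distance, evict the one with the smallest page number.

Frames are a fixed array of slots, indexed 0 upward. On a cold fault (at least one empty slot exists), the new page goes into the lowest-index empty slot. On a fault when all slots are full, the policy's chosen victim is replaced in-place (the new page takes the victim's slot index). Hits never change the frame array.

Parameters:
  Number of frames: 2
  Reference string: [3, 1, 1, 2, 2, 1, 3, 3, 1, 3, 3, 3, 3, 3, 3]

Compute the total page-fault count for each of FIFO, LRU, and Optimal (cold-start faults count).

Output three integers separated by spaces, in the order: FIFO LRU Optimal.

--- FIFO ---
  step 0: ref 3 -> FAULT, frames=[3,-] (faults so far: 1)
  step 1: ref 1 -> FAULT, frames=[3,1] (faults so far: 2)
  step 2: ref 1 -> HIT, frames=[3,1] (faults so far: 2)
  step 3: ref 2 -> FAULT, evict 3, frames=[2,1] (faults so far: 3)
  step 4: ref 2 -> HIT, frames=[2,1] (faults so far: 3)
  step 5: ref 1 -> HIT, frames=[2,1] (faults so far: 3)
  step 6: ref 3 -> FAULT, evict 1, frames=[2,3] (faults so far: 4)
  step 7: ref 3 -> HIT, frames=[2,3] (faults so far: 4)
  step 8: ref 1 -> FAULT, evict 2, frames=[1,3] (faults so far: 5)
  step 9: ref 3 -> HIT, frames=[1,3] (faults so far: 5)
  step 10: ref 3 -> HIT, frames=[1,3] (faults so far: 5)
  step 11: ref 3 -> HIT, frames=[1,3] (faults so far: 5)
  step 12: ref 3 -> HIT, frames=[1,3] (faults so far: 5)
  step 13: ref 3 -> HIT, frames=[1,3] (faults so far: 5)
  step 14: ref 3 -> HIT, frames=[1,3] (faults so far: 5)
  FIFO total faults: 5
--- LRU ---
  step 0: ref 3 -> FAULT, frames=[3,-] (faults so far: 1)
  step 1: ref 1 -> FAULT, frames=[3,1] (faults so far: 2)
  step 2: ref 1 -> HIT, frames=[3,1] (faults so far: 2)
  step 3: ref 2 -> FAULT, evict 3, frames=[2,1] (faults so far: 3)
  step 4: ref 2 -> HIT, frames=[2,1] (faults so far: 3)
  step 5: ref 1 -> HIT, frames=[2,1] (faults so far: 3)
  step 6: ref 3 -> FAULT, evict 2, frames=[3,1] (faults so far: 4)
  step 7: ref 3 -> HIT, frames=[3,1] (faults so far: 4)
  step 8: ref 1 -> HIT, frames=[3,1] (faults so far: 4)
  step 9: ref 3 -> HIT, frames=[3,1] (faults so far: 4)
  step 10: ref 3 -> HIT, frames=[3,1] (faults so far: 4)
  step 11: ref 3 -> HIT, frames=[3,1] (faults so far: 4)
  step 12: ref 3 -> HIT, frames=[3,1] (faults so far: 4)
  step 13: ref 3 -> HIT, frames=[3,1] (faults so far: 4)
  step 14: ref 3 -> HIT, frames=[3,1] (faults so far: 4)
  LRU total faults: 4
--- Optimal ---
  step 0: ref 3 -> FAULT, frames=[3,-] (faults so far: 1)
  step 1: ref 1 -> FAULT, frames=[3,1] (faults so far: 2)
  step 2: ref 1 -> HIT, frames=[3,1] (faults so far: 2)
  step 3: ref 2 -> FAULT, evict 3, frames=[2,1] (faults so far: 3)
  step 4: ref 2 -> HIT, frames=[2,1] (faults so far: 3)
  step 5: ref 1 -> HIT, frames=[2,1] (faults so far: 3)
  step 6: ref 3 -> FAULT, evict 2, frames=[3,1] (faults so far: 4)
  step 7: ref 3 -> HIT, frames=[3,1] (faults so far: 4)
  step 8: ref 1 -> HIT, frames=[3,1] (faults so far: 4)
  step 9: ref 3 -> HIT, frames=[3,1] (faults so far: 4)
  step 10: ref 3 -> HIT, frames=[3,1] (faults so far: 4)
  step 11: ref 3 -> HIT, frames=[3,1] (faults so far: 4)
  step 12: ref 3 -> HIT, frames=[3,1] (faults so far: 4)
  step 13: ref 3 -> HIT, frames=[3,1] (faults so far: 4)
  step 14: ref 3 -> HIT, frames=[3,1] (faults so far: 4)
  Optimal total faults: 4

Answer: 5 4 4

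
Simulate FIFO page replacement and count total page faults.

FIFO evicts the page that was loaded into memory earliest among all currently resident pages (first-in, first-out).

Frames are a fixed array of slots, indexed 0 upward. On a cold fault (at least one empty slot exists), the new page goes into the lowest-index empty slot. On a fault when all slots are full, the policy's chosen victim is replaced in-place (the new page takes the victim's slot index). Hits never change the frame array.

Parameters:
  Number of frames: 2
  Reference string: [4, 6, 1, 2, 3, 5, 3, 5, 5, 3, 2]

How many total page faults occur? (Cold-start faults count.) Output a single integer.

Step 0: ref 4 → FAULT, frames=[4,-]
Step 1: ref 6 → FAULT, frames=[4,6]
Step 2: ref 1 → FAULT (evict 4), frames=[1,6]
Step 3: ref 2 → FAULT (evict 6), frames=[1,2]
Step 4: ref 3 → FAULT (evict 1), frames=[3,2]
Step 5: ref 5 → FAULT (evict 2), frames=[3,5]
Step 6: ref 3 → HIT, frames=[3,5]
Step 7: ref 5 → HIT, frames=[3,5]
Step 8: ref 5 → HIT, frames=[3,5]
Step 9: ref 3 → HIT, frames=[3,5]
Step 10: ref 2 → FAULT (evict 3), frames=[2,5]
Total faults: 7

Answer: 7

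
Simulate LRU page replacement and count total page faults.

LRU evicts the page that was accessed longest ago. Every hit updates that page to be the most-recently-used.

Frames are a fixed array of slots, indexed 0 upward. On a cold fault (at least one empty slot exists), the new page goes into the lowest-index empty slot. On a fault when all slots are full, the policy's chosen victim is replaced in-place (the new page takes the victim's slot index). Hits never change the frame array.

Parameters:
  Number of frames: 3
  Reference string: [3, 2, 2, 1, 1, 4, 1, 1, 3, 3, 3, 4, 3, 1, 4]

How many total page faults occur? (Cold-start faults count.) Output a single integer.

Step 0: ref 3 → FAULT, frames=[3,-,-]
Step 1: ref 2 → FAULT, frames=[3,2,-]
Step 2: ref 2 → HIT, frames=[3,2,-]
Step 3: ref 1 → FAULT, frames=[3,2,1]
Step 4: ref 1 → HIT, frames=[3,2,1]
Step 5: ref 4 → FAULT (evict 3), frames=[4,2,1]
Step 6: ref 1 → HIT, frames=[4,2,1]
Step 7: ref 1 → HIT, frames=[4,2,1]
Step 8: ref 3 → FAULT (evict 2), frames=[4,3,1]
Step 9: ref 3 → HIT, frames=[4,3,1]
Step 10: ref 3 → HIT, frames=[4,3,1]
Step 11: ref 4 → HIT, frames=[4,3,1]
Step 12: ref 3 → HIT, frames=[4,3,1]
Step 13: ref 1 → HIT, frames=[4,3,1]
Step 14: ref 4 → HIT, frames=[4,3,1]
Total faults: 5

Answer: 5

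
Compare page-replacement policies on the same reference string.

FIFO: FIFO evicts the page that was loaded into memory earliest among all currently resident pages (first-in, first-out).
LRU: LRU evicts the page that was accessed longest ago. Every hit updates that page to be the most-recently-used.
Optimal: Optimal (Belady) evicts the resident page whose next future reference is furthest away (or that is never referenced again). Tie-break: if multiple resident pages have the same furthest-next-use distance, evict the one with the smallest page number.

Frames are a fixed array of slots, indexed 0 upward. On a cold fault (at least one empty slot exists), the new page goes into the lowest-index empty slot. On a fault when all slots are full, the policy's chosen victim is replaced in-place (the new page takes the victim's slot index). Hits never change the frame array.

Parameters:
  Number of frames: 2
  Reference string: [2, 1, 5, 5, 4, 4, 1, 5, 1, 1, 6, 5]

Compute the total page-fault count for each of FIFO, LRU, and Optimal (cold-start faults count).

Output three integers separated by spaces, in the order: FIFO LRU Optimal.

Answer: 7 8 6

Derivation:
--- FIFO ---
  step 0: ref 2 -> FAULT, frames=[2,-] (faults so far: 1)
  step 1: ref 1 -> FAULT, frames=[2,1] (faults so far: 2)
  step 2: ref 5 -> FAULT, evict 2, frames=[5,1] (faults so far: 3)
  step 3: ref 5 -> HIT, frames=[5,1] (faults so far: 3)
  step 4: ref 4 -> FAULT, evict 1, frames=[5,4] (faults so far: 4)
  step 5: ref 4 -> HIT, frames=[5,4] (faults so far: 4)
  step 6: ref 1 -> FAULT, evict 5, frames=[1,4] (faults so far: 5)
  step 7: ref 5 -> FAULT, evict 4, frames=[1,5] (faults so far: 6)
  step 8: ref 1 -> HIT, frames=[1,5] (faults so far: 6)
  step 9: ref 1 -> HIT, frames=[1,5] (faults so far: 6)
  step 10: ref 6 -> FAULT, evict 1, frames=[6,5] (faults so far: 7)
  step 11: ref 5 -> HIT, frames=[6,5] (faults so far: 7)
  FIFO total faults: 7
--- LRU ---
  step 0: ref 2 -> FAULT, frames=[2,-] (faults so far: 1)
  step 1: ref 1 -> FAULT, frames=[2,1] (faults so far: 2)
  step 2: ref 5 -> FAULT, evict 2, frames=[5,1] (faults so far: 3)
  step 3: ref 5 -> HIT, frames=[5,1] (faults so far: 3)
  step 4: ref 4 -> FAULT, evict 1, frames=[5,4] (faults so far: 4)
  step 5: ref 4 -> HIT, frames=[5,4] (faults so far: 4)
  step 6: ref 1 -> FAULT, evict 5, frames=[1,4] (faults so far: 5)
  step 7: ref 5 -> FAULT, evict 4, frames=[1,5] (faults so far: 6)
  step 8: ref 1 -> HIT, frames=[1,5] (faults so far: 6)
  step 9: ref 1 -> HIT, frames=[1,5] (faults so far: 6)
  step 10: ref 6 -> FAULT, evict 5, frames=[1,6] (faults so far: 7)
  step 11: ref 5 -> FAULT, evict 1, frames=[5,6] (faults so far: 8)
  LRU total faults: 8
--- Optimal ---
  step 0: ref 2 -> FAULT, frames=[2,-] (faults so far: 1)
  step 1: ref 1 -> FAULT, frames=[2,1] (faults so far: 2)
  step 2: ref 5 -> FAULT, evict 2, frames=[5,1] (faults so far: 3)
  step 3: ref 5 -> HIT, frames=[5,1] (faults so far: 3)
  step 4: ref 4 -> FAULT, evict 5, frames=[4,1] (faults so far: 4)
  step 5: ref 4 -> HIT, frames=[4,1] (faults so far: 4)
  step 6: ref 1 -> HIT, frames=[4,1] (faults so far: 4)
  step 7: ref 5 -> FAULT, evict 4, frames=[5,1] (faults so far: 5)
  step 8: ref 1 -> HIT, frames=[5,1] (faults so far: 5)
  step 9: ref 1 -> HIT, frames=[5,1] (faults so far: 5)
  step 10: ref 6 -> FAULT, evict 1, frames=[5,6] (faults so far: 6)
  step 11: ref 5 -> HIT, frames=[5,6] (faults so far: 6)
  Optimal total faults: 6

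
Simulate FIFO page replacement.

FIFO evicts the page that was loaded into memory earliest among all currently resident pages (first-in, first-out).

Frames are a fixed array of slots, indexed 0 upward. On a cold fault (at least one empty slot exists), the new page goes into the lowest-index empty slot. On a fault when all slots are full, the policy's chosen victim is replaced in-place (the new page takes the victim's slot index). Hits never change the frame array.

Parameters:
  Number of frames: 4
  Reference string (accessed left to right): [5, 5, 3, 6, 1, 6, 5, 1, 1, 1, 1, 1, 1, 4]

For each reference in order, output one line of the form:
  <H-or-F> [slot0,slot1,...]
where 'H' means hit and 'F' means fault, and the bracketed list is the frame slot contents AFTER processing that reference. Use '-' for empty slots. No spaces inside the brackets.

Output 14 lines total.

F [5,-,-,-]
H [5,-,-,-]
F [5,3,-,-]
F [5,3,6,-]
F [5,3,6,1]
H [5,3,6,1]
H [5,3,6,1]
H [5,3,6,1]
H [5,3,6,1]
H [5,3,6,1]
H [5,3,6,1]
H [5,3,6,1]
H [5,3,6,1]
F [4,3,6,1]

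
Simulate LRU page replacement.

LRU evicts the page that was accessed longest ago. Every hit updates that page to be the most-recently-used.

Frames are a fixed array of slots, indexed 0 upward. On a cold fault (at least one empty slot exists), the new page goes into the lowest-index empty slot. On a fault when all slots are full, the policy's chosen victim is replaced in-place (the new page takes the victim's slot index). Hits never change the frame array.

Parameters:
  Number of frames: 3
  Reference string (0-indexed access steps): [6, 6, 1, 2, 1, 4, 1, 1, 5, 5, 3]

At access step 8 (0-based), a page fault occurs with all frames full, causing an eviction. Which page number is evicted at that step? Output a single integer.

Step 0: ref 6 -> FAULT, frames=[6,-,-]
Step 1: ref 6 -> HIT, frames=[6,-,-]
Step 2: ref 1 -> FAULT, frames=[6,1,-]
Step 3: ref 2 -> FAULT, frames=[6,1,2]
Step 4: ref 1 -> HIT, frames=[6,1,2]
Step 5: ref 4 -> FAULT, evict 6, frames=[4,1,2]
Step 6: ref 1 -> HIT, frames=[4,1,2]
Step 7: ref 1 -> HIT, frames=[4,1,2]
Step 8: ref 5 -> FAULT, evict 2, frames=[4,1,5]
At step 8: evicted page 2

Answer: 2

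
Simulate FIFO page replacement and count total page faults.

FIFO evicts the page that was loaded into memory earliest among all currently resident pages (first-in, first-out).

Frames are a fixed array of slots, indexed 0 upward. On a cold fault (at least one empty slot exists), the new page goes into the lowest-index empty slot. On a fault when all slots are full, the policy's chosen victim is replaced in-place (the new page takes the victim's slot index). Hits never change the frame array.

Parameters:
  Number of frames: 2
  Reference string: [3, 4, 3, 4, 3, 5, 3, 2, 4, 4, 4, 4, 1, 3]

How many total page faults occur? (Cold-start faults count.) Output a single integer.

Step 0: ref 3 → FAULT, frames=[3,-]
Step 1: ref 4 → FAULT, frames=[3,4]
Step 2: ref 3 → HIT, frames=[3,4]
Step 3: ref 4 → HIT, frames=[3,4]
Step 4: ref 3 → HIT, frames=[3,4]
Step 5: ref 5 → FAULT (evict 3), frames=[5,4]
Step 6: ref 3 → FAULT (evict 4), frames=[5,3]
Step 7: ref 2 → FAULT (evict 5), frames=[2,3]
Step 8: ref 4 → FAULT (evict 3), frames=[2,4]
Step 9: ref 4 → HIT, frames=[2,4]
Step 10: ref 4 → HIT, frames=[2,4]
Step 11: ref 4 → HIT, frames=[2,4]
Step 12: ref 1 → FAULT (evict 2), frames=[1,4]
Step 13: ref 3 → FAULT (evict 4), frames=[1,3]
Total faults: 8

Answer: 8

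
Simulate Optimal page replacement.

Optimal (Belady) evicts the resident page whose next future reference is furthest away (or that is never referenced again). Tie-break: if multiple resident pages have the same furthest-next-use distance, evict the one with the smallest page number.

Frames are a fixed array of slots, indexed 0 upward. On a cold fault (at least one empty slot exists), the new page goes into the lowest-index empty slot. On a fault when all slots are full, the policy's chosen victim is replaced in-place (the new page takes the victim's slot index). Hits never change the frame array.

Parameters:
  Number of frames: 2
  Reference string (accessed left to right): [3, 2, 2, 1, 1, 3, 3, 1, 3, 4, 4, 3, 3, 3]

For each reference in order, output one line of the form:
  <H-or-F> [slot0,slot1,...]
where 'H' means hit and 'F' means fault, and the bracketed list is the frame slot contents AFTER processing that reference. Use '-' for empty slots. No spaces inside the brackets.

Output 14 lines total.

F [3,-]
F [3,2]
H [3,2]
F [3,1]
H [3,1]
H [3,1]
H [3,1]
H [3,1]
H [3,1]
F [3,4]
H [3,4]
H [3,4]
H [3,4]
H [3,4]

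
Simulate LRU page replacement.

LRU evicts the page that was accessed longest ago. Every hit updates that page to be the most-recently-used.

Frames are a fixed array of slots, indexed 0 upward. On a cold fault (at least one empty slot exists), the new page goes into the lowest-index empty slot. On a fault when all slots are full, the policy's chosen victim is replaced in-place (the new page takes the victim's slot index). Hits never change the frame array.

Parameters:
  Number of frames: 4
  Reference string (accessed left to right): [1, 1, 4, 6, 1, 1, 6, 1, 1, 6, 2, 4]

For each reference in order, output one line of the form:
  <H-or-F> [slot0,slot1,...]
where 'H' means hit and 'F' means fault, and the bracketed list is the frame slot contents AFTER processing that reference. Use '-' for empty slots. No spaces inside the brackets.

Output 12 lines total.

F [1,-,-,-]
H [1,-,-,-]
F [1,4,-,-]
F [1,4,6,-]
H [1,4,6,-]
H [1,4,6,-]
H [1,4,6,-]
H [1,4,6,-]
H [1,4,6,-]
H [1,4,6,-]
F [1,4,6,2]
H [1,4,6,2]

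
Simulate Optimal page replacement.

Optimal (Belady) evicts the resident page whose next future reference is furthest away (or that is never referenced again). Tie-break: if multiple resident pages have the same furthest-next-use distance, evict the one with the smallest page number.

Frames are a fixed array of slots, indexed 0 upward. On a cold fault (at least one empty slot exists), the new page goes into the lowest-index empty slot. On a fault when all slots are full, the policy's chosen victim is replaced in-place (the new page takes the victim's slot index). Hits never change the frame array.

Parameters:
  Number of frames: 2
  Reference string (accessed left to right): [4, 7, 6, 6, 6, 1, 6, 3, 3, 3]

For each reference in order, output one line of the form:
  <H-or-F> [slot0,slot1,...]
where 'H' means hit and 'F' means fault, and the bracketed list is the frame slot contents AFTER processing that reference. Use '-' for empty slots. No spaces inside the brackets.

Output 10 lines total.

F [4,-]
F [4,7]
F [6,7]
H [6,7]
H [6,7]
F [6,1]
H [6,1]
F [6,3]
H [6,3]
H [6,3]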